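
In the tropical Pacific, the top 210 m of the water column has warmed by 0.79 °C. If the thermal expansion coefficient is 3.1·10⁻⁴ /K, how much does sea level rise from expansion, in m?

0.0514 m

Δh = αΔT·H = 3.1×10⁻⁴ × 0.79 × 210 = 0.051429 m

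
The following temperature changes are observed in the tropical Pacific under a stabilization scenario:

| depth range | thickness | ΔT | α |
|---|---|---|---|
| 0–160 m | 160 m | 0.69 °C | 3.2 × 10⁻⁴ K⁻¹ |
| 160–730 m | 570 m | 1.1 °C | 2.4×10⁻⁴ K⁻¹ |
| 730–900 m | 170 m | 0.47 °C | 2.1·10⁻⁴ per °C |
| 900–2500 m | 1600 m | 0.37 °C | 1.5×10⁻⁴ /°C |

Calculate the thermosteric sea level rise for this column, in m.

3.2×10⁻⁴ × 160 × 0.69 = 0.035328 m
570 × 2.4×10⁻⁴ × 1.1 = 0.15048 m
730–900 m: 170 × 2.1×10⁻⁴ × 0.47 = 0.016779 m
Layer 4: 1.5×10⁻⁴ × 0.37 × 1600 = 0.08880 m
Δh = 0.035328 + 0.15048 + 0.016779 + 0.08880 = 0.291387 m

0.291 m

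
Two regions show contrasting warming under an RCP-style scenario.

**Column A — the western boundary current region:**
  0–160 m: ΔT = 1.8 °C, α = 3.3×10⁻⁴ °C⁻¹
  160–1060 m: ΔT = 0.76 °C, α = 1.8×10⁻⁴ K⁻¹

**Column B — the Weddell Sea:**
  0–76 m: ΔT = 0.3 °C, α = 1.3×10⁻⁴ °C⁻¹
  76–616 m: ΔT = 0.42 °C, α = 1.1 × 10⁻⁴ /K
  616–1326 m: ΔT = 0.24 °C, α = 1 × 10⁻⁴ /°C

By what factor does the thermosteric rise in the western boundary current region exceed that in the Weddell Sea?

A 0–160 m: 160 × 3.3×10⁻⁴ × 1.8 = 0.09504 m
A 160–1060 m: 0.76 × 900 × 1.8×10⁻⁴ = 0.12312 m
A total: 0.21816 m
B 0–76 m: 76 × 1.3×10⁻⁴ × 0.3 = 0.002964 m
B Layer 2: 0.42 × 540 × 1.1×10⁻⁴ = 0.024948 m
B Layer 3: 710 × 1×10⁻⁴ × 0.24 = 0.01704 m
B total: 0.044952 m
Ratio: 0.21816 / 0.044952 ≈ 4.853

4.9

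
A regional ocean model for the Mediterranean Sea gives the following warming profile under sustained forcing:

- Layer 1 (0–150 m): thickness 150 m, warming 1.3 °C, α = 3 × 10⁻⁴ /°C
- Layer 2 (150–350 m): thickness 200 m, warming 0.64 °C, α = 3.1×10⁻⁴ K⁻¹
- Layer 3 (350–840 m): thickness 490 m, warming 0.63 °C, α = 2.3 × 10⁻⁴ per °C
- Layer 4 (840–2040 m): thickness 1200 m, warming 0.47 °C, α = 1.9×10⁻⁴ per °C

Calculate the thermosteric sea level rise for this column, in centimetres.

Δh ≈ 27.6 cm

Layer 1: 3×10⁻⁴ × 150 × 1.3 = 0.05850 m
150–350 m: 200 × 3.1×10⁻⁴ × 0.64 = 0.03968 m
350–840 m: 2.3×10⁻⁴ × 490 × 0.63 = 0.071001 m
0.47 × 1.9×10⁻⁴ × 1200 = 0.10716 m
Δh = 0.05850 + 0.03968 + 0.071001 + 0.10716 = 0.276341 m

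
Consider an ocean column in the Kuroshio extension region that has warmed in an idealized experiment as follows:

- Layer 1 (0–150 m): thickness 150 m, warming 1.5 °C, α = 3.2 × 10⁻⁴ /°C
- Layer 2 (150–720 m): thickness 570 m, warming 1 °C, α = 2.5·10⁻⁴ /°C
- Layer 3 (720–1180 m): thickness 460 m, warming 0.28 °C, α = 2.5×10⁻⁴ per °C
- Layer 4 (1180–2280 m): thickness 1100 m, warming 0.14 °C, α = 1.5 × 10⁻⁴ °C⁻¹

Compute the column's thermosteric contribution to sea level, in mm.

Δh = 270 mm

Layer 1: 3.2×10⁻⁴ × 150 × 1.5 = 0.07200 m
2.5×10⁻⁴ × 1 × 570 = 0.14250 m
720–1180 m: 460 × 2.5×10⁻⁴ × 0.28 = 0.03220 m
Layer 4: 1.5×10⁻⁴ × 1100 × 0.14 = 0.02310 m
Δh = 0.07200 + 0.14250 + 0.03220 + 0.02310 = 0.26980 m ≈ 270 mm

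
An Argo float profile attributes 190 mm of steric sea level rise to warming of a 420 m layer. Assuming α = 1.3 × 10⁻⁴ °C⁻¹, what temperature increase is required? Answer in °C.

ΔT = Δh/(αH) = 0.19 / (1.3×10⁻⁴ × 420) ≈ 3.480 °C

ΔT ≈ 3.48 °C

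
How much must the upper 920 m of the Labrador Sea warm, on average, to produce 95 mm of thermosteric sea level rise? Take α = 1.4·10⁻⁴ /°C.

ΔT = Δh/(αH) = 0.095 / (1.4×10⁻⁴ × 920) ≈ 0.7376 K

0.738 K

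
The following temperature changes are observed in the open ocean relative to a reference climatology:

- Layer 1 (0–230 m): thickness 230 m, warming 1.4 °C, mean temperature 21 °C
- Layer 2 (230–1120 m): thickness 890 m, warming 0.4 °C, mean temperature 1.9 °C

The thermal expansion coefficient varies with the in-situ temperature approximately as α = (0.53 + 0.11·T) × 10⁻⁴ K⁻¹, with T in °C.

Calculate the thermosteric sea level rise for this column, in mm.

Layer 1: α = (0.53 + 0.11×21)×10⁻⁴ = 2.84×10⁻⁴ K⁻¹
Layer 2: α = (0.53 + 0.11×1.9)×10⁻⁴ = 0.739×10⁻⁴ K⁻¹
230 × 1.4 × 2.84×10⁻⁴ = 0.091448 m
230–1120 m: 0.4 × 0.739×10⁻⁴ × 890 = 0.0263084 m
Δh = 0.091448 + 0.0263084 = 0.1177564 m ≈ 118 mm

about 118 mm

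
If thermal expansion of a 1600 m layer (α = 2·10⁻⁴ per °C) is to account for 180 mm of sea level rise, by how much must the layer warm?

ΔT = Δh/(αH) = 0.18 / (2×10⁻⁴ × 1600) = 0.5625 °C

about 0.56 °C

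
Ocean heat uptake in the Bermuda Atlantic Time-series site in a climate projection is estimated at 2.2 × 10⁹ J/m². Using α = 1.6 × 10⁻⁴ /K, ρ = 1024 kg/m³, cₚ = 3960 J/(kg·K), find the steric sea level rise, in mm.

Δh = 86.8 mm

Δh = αQ/(ρcₚ) = 1.6×10⁻⁴ × 2.2×10⁹ / (1024 × 3960) ≈ 0.086806 m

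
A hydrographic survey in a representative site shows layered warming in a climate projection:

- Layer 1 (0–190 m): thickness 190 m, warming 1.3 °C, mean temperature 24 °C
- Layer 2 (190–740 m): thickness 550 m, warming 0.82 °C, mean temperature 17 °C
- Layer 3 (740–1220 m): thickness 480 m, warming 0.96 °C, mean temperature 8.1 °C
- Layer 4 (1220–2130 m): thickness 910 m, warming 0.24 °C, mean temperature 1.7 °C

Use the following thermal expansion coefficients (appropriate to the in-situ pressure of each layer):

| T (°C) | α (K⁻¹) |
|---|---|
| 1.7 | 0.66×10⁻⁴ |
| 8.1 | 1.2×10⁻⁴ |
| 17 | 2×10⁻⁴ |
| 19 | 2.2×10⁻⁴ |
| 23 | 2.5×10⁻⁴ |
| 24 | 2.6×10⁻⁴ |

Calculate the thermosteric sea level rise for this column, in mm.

Layer 1 at 24 °C → α = 2.6×10⁻⁴ K⁻¹
Layer 2 at 17 °C → α = 2×10⁻⁴ K⁻¹
Layer 3 at 8.1 °C → α = 1.2×10⁻⁴ K⁻¹
Layer 4 at 1.7 °C → α = 0.66×10⁻⁴ K⁻¹
190 × 1.3 × 2.6×10⁻⁴ = 0.06422 m
2×10⁻⁴ × 0.82 × 550 = 0.09020 m
Layer 3: 480 × 1.2×10⁻⁴ × 0.96 = 0.055296 m
0.24 × 910 × 0.66×10⁻⁴ = 0.0144144 m
Δh = 0.06422 + 0.09020 + 0.055296 + 0.0144144 = 0.2241304 m

220 mm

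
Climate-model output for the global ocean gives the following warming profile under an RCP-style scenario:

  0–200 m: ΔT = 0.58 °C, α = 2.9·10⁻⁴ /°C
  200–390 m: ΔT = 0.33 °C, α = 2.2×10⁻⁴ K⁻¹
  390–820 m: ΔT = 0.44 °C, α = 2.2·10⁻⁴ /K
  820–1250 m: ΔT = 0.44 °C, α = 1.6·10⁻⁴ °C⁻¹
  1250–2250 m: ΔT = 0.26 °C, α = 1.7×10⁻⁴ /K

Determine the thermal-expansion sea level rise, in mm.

Δh = 164 mm

Layer 1: 2.9×10⁻⁴ × 0.58 × 200 = 0.03364 m
200–390 m: 2.2×10⁻⁴ × 190 × 0.33 = 0.013794 m
390–820 m: 2.2×10⁻⁴ × 0.44 × 430 = 0.041624 m
Layer 4: 430 × 1.6×10⁻⁴ × 0.44 = 0.030272 m
Layer 5: 1000 × 0.26 × 1.7×10⁻⁴ = 0.04420 m
Δh = 0.03364 + 0.013794 + 0.041624 + 0.030272 + 0.04420 = 0.16353 m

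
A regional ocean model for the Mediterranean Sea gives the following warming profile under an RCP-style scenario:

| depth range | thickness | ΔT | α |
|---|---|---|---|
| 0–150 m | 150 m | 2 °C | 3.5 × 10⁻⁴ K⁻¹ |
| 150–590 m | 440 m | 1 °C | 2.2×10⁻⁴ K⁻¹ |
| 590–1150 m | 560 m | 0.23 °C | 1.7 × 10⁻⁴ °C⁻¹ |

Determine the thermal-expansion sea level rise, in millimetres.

224 mm

2 × 150 × 3.5×10⁻⁴ = 0.10500 m
Layer 2: 440 × 2.2×10⁻⁴ × 1 = 0.09680 m
0.23 × 560 × 1.7×10⁻⁴ = 0.021896 m
Δh = 0.10500 + 0.09680 + 0.021896 = 0.223696 m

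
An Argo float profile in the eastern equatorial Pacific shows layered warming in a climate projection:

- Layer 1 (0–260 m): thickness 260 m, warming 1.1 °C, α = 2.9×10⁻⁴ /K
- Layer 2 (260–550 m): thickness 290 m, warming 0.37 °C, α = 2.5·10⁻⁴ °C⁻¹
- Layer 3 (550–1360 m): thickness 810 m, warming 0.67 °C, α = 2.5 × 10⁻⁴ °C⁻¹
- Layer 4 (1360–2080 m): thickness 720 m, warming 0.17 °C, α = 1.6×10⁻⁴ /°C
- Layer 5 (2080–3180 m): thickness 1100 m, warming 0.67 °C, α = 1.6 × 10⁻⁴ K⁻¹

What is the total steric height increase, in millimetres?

383 mm

0–260 m: 1.1 × 2.9×10⁻⁴ × 260 = 0.08294 m
260–550 m: 0.37 × 290 × 2.5×10⁻⁴ = 0.026825 m
550–1360 m: 810 × 0.67 × 2.5×10⁻⁴ = 0.135675 m
1360–2080 m: 1.6×10⁻⁴ × 720 × 0.17 = 0.019584 m
Layer 5: 1100 × 1.6×10⁻⁴ × 0.67 = 0.11792 m
Δh = 0.08294 + 0.026825 + 0.135675 + 0.019584 + 0.11792 = 0.382944 m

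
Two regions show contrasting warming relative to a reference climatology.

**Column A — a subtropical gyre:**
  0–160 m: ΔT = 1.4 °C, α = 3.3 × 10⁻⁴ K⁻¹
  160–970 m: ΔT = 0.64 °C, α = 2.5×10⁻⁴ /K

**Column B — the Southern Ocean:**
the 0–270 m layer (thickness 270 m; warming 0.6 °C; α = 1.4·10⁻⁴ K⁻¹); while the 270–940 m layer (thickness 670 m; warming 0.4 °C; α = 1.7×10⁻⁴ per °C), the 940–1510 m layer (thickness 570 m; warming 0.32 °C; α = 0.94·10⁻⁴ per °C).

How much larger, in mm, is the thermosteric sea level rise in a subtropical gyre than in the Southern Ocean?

120 mm larger

A 160 × 3.3×10⁻⁴ × 1.4 = 0.07392 m
A 160–970 m: 2.5×10⁻⁴ × 810 × 0.64 = 0.12960 m
A total: 0.20352 m
B 0–270 m: 0.6 × 1.4×10⁻⁴ × 270 = 0.02268 m
B 270–940 m: 670 × 0.4 × 1.7×10⁻⁴ = 0.04556 m
B 940–1510 m: 570 × 0.94×10⁻⁴ × 0.32 = 0.0171456 m
B total: 0.0853856 m
Difference: 0.20352 − 0.0853856 = 0.1181344 m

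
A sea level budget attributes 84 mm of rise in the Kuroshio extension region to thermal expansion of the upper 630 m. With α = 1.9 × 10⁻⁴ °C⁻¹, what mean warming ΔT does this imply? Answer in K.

ΔT = Δh/(αH) = 0.084 / (1.9×10⁻⁴ × 630) ≈ 0.7018 K

0.702 K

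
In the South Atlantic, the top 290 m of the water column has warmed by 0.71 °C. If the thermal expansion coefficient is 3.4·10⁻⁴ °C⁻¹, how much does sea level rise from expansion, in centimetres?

Δh = αΔT·H = 3.4×10⁻⁴ × 0.71 × 290 = 0.070006 m

Δh ≈ 7.00 cm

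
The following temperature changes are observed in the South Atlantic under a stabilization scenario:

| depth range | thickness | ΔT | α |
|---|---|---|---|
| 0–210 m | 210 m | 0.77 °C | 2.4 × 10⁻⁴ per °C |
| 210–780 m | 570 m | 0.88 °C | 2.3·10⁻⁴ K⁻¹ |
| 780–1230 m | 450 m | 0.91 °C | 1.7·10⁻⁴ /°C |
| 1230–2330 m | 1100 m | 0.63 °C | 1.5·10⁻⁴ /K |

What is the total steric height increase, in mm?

Δh ≈ 330 mm

0–210 m: 0.77 × 2.4×10⁻⁴ × 210 = 0.038808 m
2.3×10⁻⁴ × 570 × 0.88 = 0.115368 m
1.7×10⁻⁴ × 450 × 0.91 = 0.069615 m
1230–2330 m: 0.63 × 1.5×10⁻⁴ × 1100 = 0.10395 m
Δh = 0.038808 + 0.115368 + 0.069615 + 0.10395 = 0.327741 m ≈ 330 mm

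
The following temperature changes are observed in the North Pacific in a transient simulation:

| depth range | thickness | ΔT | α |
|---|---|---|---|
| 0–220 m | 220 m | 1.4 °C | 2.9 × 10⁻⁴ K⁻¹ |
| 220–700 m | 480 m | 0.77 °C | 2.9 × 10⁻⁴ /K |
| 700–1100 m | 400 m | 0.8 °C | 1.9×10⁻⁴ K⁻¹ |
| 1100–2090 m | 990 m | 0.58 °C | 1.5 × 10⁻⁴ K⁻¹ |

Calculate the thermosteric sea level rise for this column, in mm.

220 × 2.9×10⁻⁴ × 1.4 = 0.08932 m
220–700 m: 480 × 2.9×10⁻⁴ × 0.77 = 0.107184 m
Layer 3: 400 × 0.8 × 1.9×10⁻⁴ = 0.06080 m
1.5×10⁻⁴ × 990 × 0.58 = 0.08613 m
Δh = 0.08932 + 0.107184 + 0.06080 + 0.08613 = 0.343434 m

about 343 mm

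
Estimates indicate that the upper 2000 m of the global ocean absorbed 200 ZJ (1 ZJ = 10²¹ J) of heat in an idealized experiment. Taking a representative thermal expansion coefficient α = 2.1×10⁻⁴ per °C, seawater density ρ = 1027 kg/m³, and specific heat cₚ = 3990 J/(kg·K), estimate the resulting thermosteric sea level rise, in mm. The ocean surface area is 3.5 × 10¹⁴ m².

about 29 mm

Per unit area: Q = 200×10²¹ / (3.5×10¹⁴) ≈ 5.714×10⁸ J/m²
Δh = αQ/(ρcₚ) = 2.1×10⁻⁴ × 5.714×10⁸ / (1027 × 3990) ≈ 0.029283 m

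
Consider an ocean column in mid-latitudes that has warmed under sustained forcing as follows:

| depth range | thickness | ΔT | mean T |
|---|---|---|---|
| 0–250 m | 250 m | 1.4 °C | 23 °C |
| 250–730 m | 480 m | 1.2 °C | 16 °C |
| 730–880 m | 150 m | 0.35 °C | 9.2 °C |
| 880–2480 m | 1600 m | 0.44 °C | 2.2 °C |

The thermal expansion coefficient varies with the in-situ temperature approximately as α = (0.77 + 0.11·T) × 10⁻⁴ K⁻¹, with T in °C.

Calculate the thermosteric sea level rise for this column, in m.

Δh ≈ 0.342 m

Layer 1: α = (0.77 + 0.11×23)×10⁻⁴ = 3.3×10⁻⁴ K⁻¹
Layer 2: α = (0.77 + 0.11×16)×10⁻⁴ = 2.53×10⁻⁴ K⁻¹
Layer 3: α = (0.77 + 0.11×9.2)×10⁻⁴ = 1.782×10⁻⁴ K⁻¹
Layer 4: α = (0.77 + 0.11×2.2)×10⁻⁴ = 1.012×10⁻⁴ K⁻¹
250 × 3.3×10⁻⁴ × 1.4 = 0.11550 m
Layer 2: 1.2 × 2.53×10⁻⁴ × 480 = 0.145728 m
0.35 × 150 × 1.782×10⁻⁴ = 0.0093555 m
880–2480 m: 1600 × 1.012×10⁻⁴ × 0.44 = 0.0712448 m
Δh = 0.11550 + 0.145728 + 0.0093555 + 0.0712448 = 0.3418283 m ≈ 0.342 m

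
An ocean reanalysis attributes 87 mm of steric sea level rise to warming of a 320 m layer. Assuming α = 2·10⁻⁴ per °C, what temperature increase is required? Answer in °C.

ΔT = Δh/(αH) = 0.087 / (2×10⁻⁴ × 320) ≈ 1.359 °C

ΔT ≈ 1.4 °C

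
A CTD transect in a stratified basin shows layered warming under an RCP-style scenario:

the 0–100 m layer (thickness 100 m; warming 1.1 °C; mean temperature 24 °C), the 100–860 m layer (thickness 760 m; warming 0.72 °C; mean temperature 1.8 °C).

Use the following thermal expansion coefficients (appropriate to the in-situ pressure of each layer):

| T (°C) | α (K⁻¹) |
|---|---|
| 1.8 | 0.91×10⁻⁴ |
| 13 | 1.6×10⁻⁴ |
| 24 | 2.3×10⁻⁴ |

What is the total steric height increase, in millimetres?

75 mm of thermosteric rise

Layer 1 at 24 °C → α = 2.3×10⁻⁴ K⁻¹
Layer 2 at 1.8 °C → α = 0.91×10⁻⁴ K⁻¹
Layer 1: 1.1 × 2.3×10⁻⁴ × 100 = 0.02530 m
Layer 2: 0.72 × 760 × 0.91×10⁻⁴ = 0.0497952 m
Δh = 0.02530 + 0.0497952 = 0.0750952 m ≈ 75 mm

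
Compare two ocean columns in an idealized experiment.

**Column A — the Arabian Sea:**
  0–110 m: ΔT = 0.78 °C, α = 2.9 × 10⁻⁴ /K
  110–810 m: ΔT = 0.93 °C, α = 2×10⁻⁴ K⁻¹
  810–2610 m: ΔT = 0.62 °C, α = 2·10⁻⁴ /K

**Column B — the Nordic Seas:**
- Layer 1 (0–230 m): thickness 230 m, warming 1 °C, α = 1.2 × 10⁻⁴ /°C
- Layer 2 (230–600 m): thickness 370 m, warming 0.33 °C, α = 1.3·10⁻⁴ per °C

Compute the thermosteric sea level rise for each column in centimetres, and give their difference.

A Layer 1: 0.78 × 110 × 2.9×10⁻⁴ = 0.024882 m
A Layer 2: 700 × 0.93 × 2×10⁻⁴ = 0.13020 m
A 810–2610 m: 1800 × 2×10⁻⁴ × 0.62 = 0.22320 m
A total: 0.378282 m
B 0–230 m: 230 × 1.2×10⁻⁴ × 1 = 0.02760 m
B Layer 2: 370 × 1.3×10⁻⁴ × 0.33 = 0.015873 m
B total: 0.043473 m
Difference: 0.378282 − 0.043473 = 0.334809 m

A: 37.8 cm; B: 4.35 cm; difference 33.5 cm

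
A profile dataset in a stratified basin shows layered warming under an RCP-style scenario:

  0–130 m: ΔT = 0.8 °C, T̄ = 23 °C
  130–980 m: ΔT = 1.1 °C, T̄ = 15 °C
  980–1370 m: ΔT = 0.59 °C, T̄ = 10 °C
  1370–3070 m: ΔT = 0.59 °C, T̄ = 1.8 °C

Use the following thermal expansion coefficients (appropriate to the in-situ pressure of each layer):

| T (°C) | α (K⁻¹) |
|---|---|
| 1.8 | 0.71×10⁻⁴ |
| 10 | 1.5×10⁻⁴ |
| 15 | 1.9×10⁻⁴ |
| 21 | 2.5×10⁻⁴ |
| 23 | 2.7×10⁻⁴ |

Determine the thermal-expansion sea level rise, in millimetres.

Layer 1 at 23 °C → α = 2.7×10⁻⁴ K⁻¹
Layer 2 at 15 °C → α = 1.9×10⁻⁴ K⁻¹
Layer 3 at 10 °C → α = 1.5×10⁻⁴ K⁻¹
Layer 4 at 1.8 °C → α = 0.71×10⁻⁴ K⁻¹
0–130 m: 2.7×10⁻⁴ × 0.8 × 130 = 0.02808 m
850 × 1.1 × 1.9×10⁻⁴ = 0.17765 m
0.59 × 1.5×10⁻⁴ × 390 = 0.034515 m
Layer 4: 0.71×10⁻⁴ × 1700 × 0.59 = 0.071213 m
Δh = 0.02808 + 0.17765 + 0.034515 + 0.071213 = 0.311458 m

310 mm of thermosteric rise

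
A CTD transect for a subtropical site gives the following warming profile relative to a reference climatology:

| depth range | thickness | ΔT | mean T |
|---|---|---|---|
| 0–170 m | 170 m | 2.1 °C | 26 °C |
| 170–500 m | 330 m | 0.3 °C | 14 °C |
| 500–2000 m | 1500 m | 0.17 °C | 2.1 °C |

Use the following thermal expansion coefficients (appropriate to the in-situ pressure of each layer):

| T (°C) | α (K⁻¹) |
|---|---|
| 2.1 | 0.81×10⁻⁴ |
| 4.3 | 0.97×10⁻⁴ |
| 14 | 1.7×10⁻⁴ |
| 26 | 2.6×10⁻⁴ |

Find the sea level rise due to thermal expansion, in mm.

Layer 1 at 26 °C → α = 2.6×10⁻⁴ K⁻¹
Layer 2 at 14 °C → α = 1.7×10⁻⁴ K⁻¹
Layer 3 at 2.1 °C → α = 0.81×10⁻⁴ K⁻¹
2.6×10⁻⁴ × 2.1 × 170 = 0.09282 m
170–500 m: 1.7×10⁻⁴ × 330 × 0.3 = 0.01683 m
Layer 3: 0.81×10⁻⁴ × 1500 × 0.17 = 0.020655 m
Δh = 0.09282 + 0.01683 + 0.020655 = 0.130305 m

130 mm of thermosteric rise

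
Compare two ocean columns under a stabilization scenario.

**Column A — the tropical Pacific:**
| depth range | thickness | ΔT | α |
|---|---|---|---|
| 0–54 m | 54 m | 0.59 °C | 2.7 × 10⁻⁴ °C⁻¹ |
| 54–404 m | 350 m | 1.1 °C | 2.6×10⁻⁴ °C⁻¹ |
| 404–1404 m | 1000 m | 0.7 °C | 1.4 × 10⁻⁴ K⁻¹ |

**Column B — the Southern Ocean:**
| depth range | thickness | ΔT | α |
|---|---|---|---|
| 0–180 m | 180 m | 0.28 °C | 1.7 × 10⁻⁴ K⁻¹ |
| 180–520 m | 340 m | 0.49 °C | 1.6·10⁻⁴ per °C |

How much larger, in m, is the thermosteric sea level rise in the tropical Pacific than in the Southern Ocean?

A 0.59 × 54 × 2.7×10⁻⁴ = 0.0086022 m
A 350 × 1.1 × 2.6×10⁻⁴ = 0.10010 m
A 404–1404 m: 1.4×10⁻⁴ × 1000 × 0.7 = 0.09800 m
A total: 0.2067022 m
B 0–180 m: 180 × 0.28 × 1.7×10⁻⁴ = 0.008568 m
B 340 × 0.49 × 1.6×10⁻⁴ = 0.026656 m
B total: 0.035224 m
Difference: 0.2067022 − 0.035224 = 0.1714782 m

0.17 m larger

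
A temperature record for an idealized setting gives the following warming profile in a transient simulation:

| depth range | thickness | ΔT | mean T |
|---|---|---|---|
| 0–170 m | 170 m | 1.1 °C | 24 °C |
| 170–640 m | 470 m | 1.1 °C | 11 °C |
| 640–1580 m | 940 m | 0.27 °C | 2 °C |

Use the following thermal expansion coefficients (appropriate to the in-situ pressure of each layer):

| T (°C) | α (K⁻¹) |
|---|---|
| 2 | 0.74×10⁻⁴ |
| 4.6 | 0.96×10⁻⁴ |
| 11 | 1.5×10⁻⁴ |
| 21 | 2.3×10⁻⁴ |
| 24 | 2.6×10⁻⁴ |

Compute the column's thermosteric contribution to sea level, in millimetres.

145 mm

Layer 1 at 24 °C → α = 2.6×10⁻⁴ K⁻¹
Layer 2 at 11 °C → α = 1.5×10⁻⁴ K⁻¹
Layer 3 at 2 °C → α = 0.74×10⁻⁴ K⁻¹
2.6×10⁻⁴ × 170 × 1.1 = 0.04862 m
1.5×10⁻⁴ × 470 × 1.1 = 0.07755 m
640–1580 m: 0.74×10⁻⁴ × 940 × 0.27 = 0.0187812 m
Δh = 0.04862 + 0.07755 + 0.0187812 = 0.1449512 m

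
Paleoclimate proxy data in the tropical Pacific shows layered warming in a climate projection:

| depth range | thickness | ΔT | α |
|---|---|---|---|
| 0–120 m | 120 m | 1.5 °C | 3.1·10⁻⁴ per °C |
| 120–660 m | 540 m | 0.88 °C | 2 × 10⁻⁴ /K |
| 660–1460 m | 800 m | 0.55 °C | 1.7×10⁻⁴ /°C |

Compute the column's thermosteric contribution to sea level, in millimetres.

0–120 m: 120 × 1.5 × 3.1×10⁻⁴ = 0.05580 m
540 × 0.88 × 2×10⁻⁴ = 0.09504 m
0.55 × 800 × 1.7×10⁻⁴ = 0.07480 m
Δh = 0.05580 + 0.09504 + 0.07480 = 0.22564 m ≈ 230 mm

about 230 mm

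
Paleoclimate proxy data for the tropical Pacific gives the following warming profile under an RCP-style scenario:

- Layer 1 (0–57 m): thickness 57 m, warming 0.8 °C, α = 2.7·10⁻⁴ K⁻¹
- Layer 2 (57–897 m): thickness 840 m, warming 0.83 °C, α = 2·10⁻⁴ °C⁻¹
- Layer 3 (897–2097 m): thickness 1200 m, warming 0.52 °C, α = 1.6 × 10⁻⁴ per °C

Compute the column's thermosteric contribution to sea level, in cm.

2.7×10⁻⁴ × 0.8 × 57 = 0.012312 m
Layer 2: 2×10⁻⁴ × 840 × 0.83 = 0.13944 m
Layer 3: 1.6×10⁻⁴ × 1200 × 0.52 = 0.09984 m
Δh = 0.012312 + 0.13944 + 0.09984 = 0.251592 m ≈ 25 cm

about 25 cm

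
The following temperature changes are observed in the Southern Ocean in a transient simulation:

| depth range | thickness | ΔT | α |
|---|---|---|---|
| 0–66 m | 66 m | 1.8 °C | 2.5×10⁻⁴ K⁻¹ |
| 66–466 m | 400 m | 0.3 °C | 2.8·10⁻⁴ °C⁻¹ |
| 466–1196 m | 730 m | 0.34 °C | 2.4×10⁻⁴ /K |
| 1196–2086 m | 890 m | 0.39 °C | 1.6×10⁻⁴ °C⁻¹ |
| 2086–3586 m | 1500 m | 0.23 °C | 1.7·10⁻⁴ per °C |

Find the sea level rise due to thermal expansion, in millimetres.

Δh ≈ 237 mm

2.5×10⁻⁴ × 66 × 1.8 = 0.02970 m
66–466 m: 0.3 × 400 × 2.8×10⁻⁴ = 0.03360 m
Layer 3: 2.4×10⁻⁴ × 0.34 × 730 = 0.059568 m
1.6×10⁻⁴ × 0.39 × 890 = 0.055536 m
Layer 5: 1500 × 0.23 × 1.7×10⁻⁴ = 0.05865 m
Δh = 0.02970 + 0.03360 + 0.059568 + 0.055536 + 0.05865 = 0.237054 m ≈ 237 mm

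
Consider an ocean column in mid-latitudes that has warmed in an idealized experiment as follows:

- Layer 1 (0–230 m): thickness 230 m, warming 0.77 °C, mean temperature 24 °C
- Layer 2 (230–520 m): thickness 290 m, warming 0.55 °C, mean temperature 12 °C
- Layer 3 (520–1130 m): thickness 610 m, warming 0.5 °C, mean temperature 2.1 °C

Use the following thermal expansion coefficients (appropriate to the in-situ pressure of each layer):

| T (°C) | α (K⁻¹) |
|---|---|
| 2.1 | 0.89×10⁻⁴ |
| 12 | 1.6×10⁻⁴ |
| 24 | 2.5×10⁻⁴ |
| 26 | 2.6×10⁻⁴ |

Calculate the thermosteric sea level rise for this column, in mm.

97 mm

Layer 1 at 24 °C → α = 2.5×10⁻⁴ K⁻¹
Layer 2 at 12 °C → α = 1.6×10⁻⁴ K⁻¹
Layer 3 at 2.1 °C → α = 0.89×10⁻⁴ K⁻¹
0–230 m: 2.5×10⁻⁴ × 230 × 0.77 = 0.044275 m
230–520 m: 0.55 × 1.6×10⁻⁴ × 290 = 0.02552 m
Layer 3: 610 × 0.5 × 0.89×10⁻⁴ = 0.027145 m
Δh = 0.044275 + 0.02552 + 0.027145 = 0.09694 m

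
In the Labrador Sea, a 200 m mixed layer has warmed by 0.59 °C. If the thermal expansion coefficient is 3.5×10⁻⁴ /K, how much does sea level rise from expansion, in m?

Δh = αΔT·H = 3.5×10⁻⁴ × 0.59 × 200 = 0.04130 m

about 0.041 m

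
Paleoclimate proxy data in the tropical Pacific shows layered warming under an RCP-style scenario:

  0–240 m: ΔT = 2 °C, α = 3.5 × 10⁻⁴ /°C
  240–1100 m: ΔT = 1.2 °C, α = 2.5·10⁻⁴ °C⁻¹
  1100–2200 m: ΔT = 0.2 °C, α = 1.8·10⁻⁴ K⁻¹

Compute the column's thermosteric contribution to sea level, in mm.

about 470 mm

3.5×10⁻⁴ × 240 × 2 = 0.16800 m
240–1100 m: 1.2 × 2.5×10⁻⁴ × 860 = 0.25800 m
1.8×10⁻⁴ × 0.2 × 1100 = 0.03960 m
Δh = 0.16800 + 0.25800 + 0.03960 = 0.46560 m ≈ 470 mm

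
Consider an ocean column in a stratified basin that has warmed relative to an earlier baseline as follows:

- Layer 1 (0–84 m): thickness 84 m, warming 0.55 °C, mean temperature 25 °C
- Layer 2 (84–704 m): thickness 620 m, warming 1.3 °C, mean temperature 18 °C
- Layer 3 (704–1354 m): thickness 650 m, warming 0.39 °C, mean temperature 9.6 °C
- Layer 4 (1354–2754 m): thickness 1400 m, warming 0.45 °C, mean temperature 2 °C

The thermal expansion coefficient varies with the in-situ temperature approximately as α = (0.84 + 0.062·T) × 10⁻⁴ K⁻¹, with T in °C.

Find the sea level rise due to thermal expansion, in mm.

Layer 1: α = (0.84 + 0.062×25)×10⁻⁴ = 2.39×10⁻⁴ K⁻¹
Layer 2: α = (0.84 + 0.062×18)×10⁻⁴ = 1.956×10⁻⁴ K⁻¹
Layer 3: α = (0.84 + 0.062×9.6)×10⁻⁴ = 1.4352×10⁻⁴ K⁻¹
Layer 4: α = (0.84 + 0.062×2)×10⁻⁴ = 0.964×10⁻⁴ K⁻¹
Layer 1: 84 × 0.55 × 2.39×10⁻⁴ = 0.0110418 m
Layer 2: 1.3 × 620 × 1.956×10⁻⁴ = 0.1576536 m
Layer 3: 650 × 1.4352×10⁻⁴ × 0.39 = 0.03638232 m
Layer 4: 1400 × 0.45 × 0.964×10⁻⁴ = 0.060732 m
Δh = 0.0110418 + 0.1576536 + 0.03638232 + 0.060732 = 0.26580972 m

266 mm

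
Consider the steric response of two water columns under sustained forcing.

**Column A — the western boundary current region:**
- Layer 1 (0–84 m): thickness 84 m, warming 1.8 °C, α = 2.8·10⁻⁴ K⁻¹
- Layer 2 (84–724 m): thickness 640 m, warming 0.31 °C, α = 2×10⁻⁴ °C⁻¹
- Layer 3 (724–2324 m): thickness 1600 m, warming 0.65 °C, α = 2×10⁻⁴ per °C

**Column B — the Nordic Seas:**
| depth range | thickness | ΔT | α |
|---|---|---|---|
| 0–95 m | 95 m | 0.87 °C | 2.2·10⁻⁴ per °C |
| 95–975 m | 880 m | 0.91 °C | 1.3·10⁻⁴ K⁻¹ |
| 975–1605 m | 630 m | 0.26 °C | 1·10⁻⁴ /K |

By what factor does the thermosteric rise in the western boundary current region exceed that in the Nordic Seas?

A Layer 1: 2.8×10⁻⁴ × 1.8 × 84 = 0.042336 m
A 0.31 × 2×10⁻⁴ × 640 = 0.03968 m
A 724–2324 m: 0.65 × 2×10⁻⁴ × 1600 = 0.20800 m
A total: 0.290016 m
B 2.2×10⁻⁴ × 0.87 × 95 = 0.018183 m
B 1.3×10⁻⁴ × 880 × 0.91 = 0.104104 m
B Layer 3: 1×10⁻⁴ × 630 × 0.26 = 0.01638 m
B total: 0.138667 m
Ratio: 0.290016 / 0.138667 ≈ 2.091

≈ 2.09×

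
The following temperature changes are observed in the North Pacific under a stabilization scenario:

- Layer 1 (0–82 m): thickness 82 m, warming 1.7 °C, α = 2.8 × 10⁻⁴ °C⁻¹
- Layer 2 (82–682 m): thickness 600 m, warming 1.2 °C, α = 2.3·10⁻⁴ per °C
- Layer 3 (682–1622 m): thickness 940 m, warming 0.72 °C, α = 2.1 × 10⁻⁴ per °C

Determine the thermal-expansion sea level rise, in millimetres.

0–82 m: 1.7 × 2.8×10⁻⁴ × 82 = 0.039032 m
Layer 2: 2.3×10⁻⁴ × 1.2 × 600 = 0.16560 m
940 × 0.72 × 2.1×10⁻⁴ = 0.142128 m
Δh = 0.039032 + 0.16560 + 0.142128 = 0.34676 m

Δh = 347 mm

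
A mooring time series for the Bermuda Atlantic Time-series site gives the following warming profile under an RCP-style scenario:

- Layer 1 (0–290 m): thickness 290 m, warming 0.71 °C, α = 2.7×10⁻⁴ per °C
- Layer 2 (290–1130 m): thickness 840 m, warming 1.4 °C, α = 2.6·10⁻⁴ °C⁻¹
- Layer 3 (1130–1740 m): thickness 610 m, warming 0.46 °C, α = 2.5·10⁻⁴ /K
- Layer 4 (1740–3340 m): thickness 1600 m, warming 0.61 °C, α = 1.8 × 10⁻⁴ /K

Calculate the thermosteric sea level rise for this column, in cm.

60.7 cm

0–290 m: 290 × 2.7×10⁻⁴ × 0.71 = 0.055593 m
Layer 2: 2.6×10⁻⁴ × 840 × 1.4 = 0.30576 m
2.5×10⁻⁴ × 610 × 0.46 = 0.07015 m
0.61 × 1600 × 1.8×10⁻⁴ = 0.17568 m
Δh = 0.055593 + 0.30576 + 0.07015 + 0.17568 = 0.607183 m ≈ 60.7 cm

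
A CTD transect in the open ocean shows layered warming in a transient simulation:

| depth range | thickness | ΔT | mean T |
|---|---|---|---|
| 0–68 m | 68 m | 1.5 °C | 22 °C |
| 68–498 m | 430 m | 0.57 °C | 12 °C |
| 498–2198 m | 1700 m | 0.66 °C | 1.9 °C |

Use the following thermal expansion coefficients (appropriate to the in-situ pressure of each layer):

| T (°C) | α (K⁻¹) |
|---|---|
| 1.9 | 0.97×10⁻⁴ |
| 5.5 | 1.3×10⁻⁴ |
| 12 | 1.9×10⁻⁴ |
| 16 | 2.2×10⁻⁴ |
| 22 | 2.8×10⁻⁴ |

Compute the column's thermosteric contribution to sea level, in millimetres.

Layer 1 at 22 °C → α = 2.8×10⁻⁴ K⁻¹
Layer 2 at 12 °C → α = 1.9×10⁻⁴ K⁻¹
Layer 3 at 1.9 °C → α = 0.97×10⁻⁴ K⁻¹
1.5 × 68 × 2.8×10⁻⁴ = 0.02856 m
Layer 2: 1.9×10⁻⁴ × 0.57 × 430 = 0.046569 m
0.66 × 0.97×10⁻⁴ × 1700 = 0.108834 m
Δh = 0.02856 + 0.046569 + 0.108834 = 0.183963 m ≈ 184 mm

184 mm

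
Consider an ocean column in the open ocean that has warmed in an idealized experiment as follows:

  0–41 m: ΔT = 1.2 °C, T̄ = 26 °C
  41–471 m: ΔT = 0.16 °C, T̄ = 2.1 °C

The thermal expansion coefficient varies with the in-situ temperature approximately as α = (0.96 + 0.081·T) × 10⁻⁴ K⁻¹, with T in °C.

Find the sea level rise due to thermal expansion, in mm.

about 22.9 mm

Layer 1: α = (0.96 + 0.081×26)×10⁻⁴ = 3.066×10⁻⁴ K⁻¹
Layer 2: α = (0.96 + 0.081×2.1)×10⁻⁴ = 1.1301×10⁻⁴ K⁻¹
3.066×10⁻⁴ × 1.2 × 41 = 0.01508472 m
41–471 m: 1.1301×10⁻⁴ × 430 × 0.16 = 0.007775088 m
Δh = 0.01508472 + 0.007775088 = 0.022859808 m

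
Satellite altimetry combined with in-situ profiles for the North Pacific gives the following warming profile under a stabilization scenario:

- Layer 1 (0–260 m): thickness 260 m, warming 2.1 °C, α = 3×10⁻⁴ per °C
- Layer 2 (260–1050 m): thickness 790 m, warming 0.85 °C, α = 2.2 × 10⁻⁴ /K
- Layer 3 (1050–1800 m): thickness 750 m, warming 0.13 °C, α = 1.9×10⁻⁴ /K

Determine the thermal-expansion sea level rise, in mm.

Δh ≈ 330 mm

2.1 × 260 × 3×10⁻⁴ = 0.16380 m
Layer 2: 0.85 × 2.2×10⁻⁴ × 790 = 0.14773 m
1050–1800 m: 750 × 1.9×10⁻⁴ × 0.13 = 0.018525 m
Δh = 0.16380 + 0.14773 + 0.018525 = 0.330055 m ≈ 330 mm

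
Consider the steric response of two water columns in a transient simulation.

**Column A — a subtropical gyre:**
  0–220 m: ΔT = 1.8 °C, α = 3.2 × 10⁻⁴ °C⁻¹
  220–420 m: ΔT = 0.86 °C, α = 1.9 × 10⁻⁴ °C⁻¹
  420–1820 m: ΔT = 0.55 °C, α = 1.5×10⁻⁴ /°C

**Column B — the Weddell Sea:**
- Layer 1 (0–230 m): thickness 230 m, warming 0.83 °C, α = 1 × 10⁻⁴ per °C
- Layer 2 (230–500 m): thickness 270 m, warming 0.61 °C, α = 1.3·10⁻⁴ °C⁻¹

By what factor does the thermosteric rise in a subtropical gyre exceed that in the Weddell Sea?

A 3.2×10⁻⁴ × 1.8 × 220 = 0.12672 m
A Layer 2: 1.9×10⁻⁴ × 0.86 × 200 = 0.03268 m
A 0.55 × 1400 × 1.5×10⁻⁴ = 0.11550 m
A total: 0.27490 m
B 0–230 m: 230 × 1×10⁻⁴ × 0.83 = 0.01909 m
B 230–500 m: 0.61 × 1.3×10⁻⁴ × 270 = 0.021411 m
B total: 0.040501 m
Ratio: 0.27490 / 0.040501 ≈ 6.787

6.8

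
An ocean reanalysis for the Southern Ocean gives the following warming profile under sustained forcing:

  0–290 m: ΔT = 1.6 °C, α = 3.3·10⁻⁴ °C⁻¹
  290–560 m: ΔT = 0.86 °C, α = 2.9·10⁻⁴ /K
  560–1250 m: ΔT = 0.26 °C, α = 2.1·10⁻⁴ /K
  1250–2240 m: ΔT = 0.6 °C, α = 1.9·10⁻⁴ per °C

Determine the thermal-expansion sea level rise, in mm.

290 × 3.3×10⁻⁴ × 1.6 = 0.15312 m
0.86 × 270 × 2.9×10⁻⁴ = 0.067338 m
Layer 3: 690 × 2.1×10⁻⁴ × 0.26 = 0.037674 m
Layer 4: 1.9×10⁻⁴ × 0.6 × 990 = 0.11286 m
Δh = 0.15312 + 0.067338 + 0.037674 + 0.11286 = 0.370992 m

371 mm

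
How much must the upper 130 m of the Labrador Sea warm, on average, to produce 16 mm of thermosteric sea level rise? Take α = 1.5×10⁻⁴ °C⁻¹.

ΔT = Δh/(αH) = 0.016 / (1.5×10⁻⁴ × 130) ≈ 0.8205 °C

0.821 °C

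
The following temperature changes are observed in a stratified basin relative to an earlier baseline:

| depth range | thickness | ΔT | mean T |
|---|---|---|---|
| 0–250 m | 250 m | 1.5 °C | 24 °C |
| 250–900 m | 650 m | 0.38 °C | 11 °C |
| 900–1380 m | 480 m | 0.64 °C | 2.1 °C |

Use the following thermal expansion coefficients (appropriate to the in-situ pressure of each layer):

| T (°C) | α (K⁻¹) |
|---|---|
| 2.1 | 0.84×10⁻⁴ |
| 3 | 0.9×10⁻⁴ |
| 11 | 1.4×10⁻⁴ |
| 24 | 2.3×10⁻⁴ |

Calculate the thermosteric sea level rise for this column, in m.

about 0.147 m

Layer 1 at 24 °C → α = 2.3×10⁻⁴ K⁻¹
Layer 2 at 11 °C → α = 1.4×10⁻⁴ K⁻¹
Layer 3 at 2.1 °C → α = 0.84×10⁻⁴ K⁻¹
250 × 1.5 × 2.3×10⁻⁴ = 0.08625 m
250–900 m: 0.38 × 650 × 1.4×10⁻⁴ = 0.03458 m
0.64 × 480 × 0.84×10⁻⁴ = 0.0258048 m
Δh = 0.08625 + 0.03458 + 0.0258048 = 0.1466348 m ≈ 0.147 m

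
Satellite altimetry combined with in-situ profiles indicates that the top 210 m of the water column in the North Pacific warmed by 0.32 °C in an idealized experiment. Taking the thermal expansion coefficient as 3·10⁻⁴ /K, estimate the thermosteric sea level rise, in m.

Δh = αΔT·H = 3×10⁻⁴ × 0.32 × 210 = 0.02016 m

0.0202 m of thermosteric rise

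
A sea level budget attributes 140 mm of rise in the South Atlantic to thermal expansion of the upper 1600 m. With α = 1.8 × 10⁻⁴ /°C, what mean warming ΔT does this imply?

ΔT = Δh/(αH) = 0.14 / (1.8×10⁻⁴ × 1600) ≈ 0.4861 °C

0.486 °C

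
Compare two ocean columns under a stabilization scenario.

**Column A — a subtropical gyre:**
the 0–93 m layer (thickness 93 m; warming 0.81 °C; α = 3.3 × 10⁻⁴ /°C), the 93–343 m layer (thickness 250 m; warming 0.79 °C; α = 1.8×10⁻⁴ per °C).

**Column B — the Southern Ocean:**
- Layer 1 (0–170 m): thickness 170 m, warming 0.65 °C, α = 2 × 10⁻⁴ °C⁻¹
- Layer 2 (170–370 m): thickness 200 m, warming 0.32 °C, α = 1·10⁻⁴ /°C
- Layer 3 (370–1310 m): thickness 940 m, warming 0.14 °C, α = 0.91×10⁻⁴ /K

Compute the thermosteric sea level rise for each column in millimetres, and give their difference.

A 3.3×10⁻⁴ × 93 × 0.81 = 0.0248589 m
A 0.79 × 250 × 1.8×10⁻⁴ = 0.03555 m
A total: 0.0604089 m
B Layer 1: 0.65 × 170 × 2×10⁻⁴ = 0.02210 m
B 170–370 m: 0.32 × 200 × 1×10⁻⁴ = 0.00640 m
B Layer 3: 0.91×10⁻⁴ × 0.14 × 940 = 0.0119756 m
B total: 0.0404756 m
Difference: 0.0604089 − 0.0404756 = 0.0199333 m

Δh_A ≈ 60.4 mm, Δh_B ≈ 40.5 mm; difference ≈ 19.9 mm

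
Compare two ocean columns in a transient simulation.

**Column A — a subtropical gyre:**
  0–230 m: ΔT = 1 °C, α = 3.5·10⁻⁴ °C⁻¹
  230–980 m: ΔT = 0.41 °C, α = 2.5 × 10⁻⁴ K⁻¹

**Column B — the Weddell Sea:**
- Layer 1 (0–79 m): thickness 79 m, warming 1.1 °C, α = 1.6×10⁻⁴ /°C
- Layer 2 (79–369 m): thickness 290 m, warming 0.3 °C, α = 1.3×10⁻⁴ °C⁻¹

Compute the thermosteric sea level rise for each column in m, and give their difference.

A 230 × 1 × 3.5×10⁻⁴ = 0.08050 m
A 0.41 × 2.5×10⁻⁴ × 750 = 0.076875 m
A total: 0.157375 m
B 0–79 m: 1.6×10⁻⁴ × 1.1 × 79 = 0.013904 m
B Layer 2: 1.3×10⁻⁴ × 0.3 × 290 = 0.01131 m
B total: 0.025214 m
Difference: 0.157375 − 0.025214 = 0.132161 m

Δh_A ≈ 0.16 m, Δh_B ≈ 0.025 m; difference ≈ 0.13 m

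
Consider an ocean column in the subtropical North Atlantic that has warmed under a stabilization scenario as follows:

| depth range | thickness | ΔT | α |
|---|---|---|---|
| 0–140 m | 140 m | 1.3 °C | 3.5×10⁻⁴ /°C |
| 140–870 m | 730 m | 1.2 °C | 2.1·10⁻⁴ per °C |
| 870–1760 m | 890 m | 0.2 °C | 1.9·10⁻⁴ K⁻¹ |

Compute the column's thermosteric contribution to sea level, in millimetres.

281 mm

Layer 1: 140 × 1.3 × 3.5×10⁻⁴ = 0.06370 m
2.1×10⁻⁴ × 1.2 × 730 = 0.18396 m
870–1760 m: 0.2 × 1.9×10⁻⁴ × 890 = 0.03382 m
Δh = 0.06370 + 0.18396 + 0.03382 = 0.28148 m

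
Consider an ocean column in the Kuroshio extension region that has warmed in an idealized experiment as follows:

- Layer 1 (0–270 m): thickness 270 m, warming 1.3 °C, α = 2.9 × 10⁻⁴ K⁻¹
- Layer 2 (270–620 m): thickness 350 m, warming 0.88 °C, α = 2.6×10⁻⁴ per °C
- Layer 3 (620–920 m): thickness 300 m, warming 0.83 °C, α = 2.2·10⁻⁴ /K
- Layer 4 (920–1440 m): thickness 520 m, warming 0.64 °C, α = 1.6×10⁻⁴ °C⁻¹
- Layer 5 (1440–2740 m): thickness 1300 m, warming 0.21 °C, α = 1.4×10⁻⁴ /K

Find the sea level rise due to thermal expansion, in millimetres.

Layer 1: 270 × 1.3 × 2.9×10⁻⁴ = 0.10179 m
270–620 m: 2.6×10⁻⁴ × 350 × 0.88 = 0.08008 m
Layer 3: 0.83 × 300 × 2.2×10⁻⁴ = 0.05478 m
Layer 4: 520 × 0.64 × 1.6×10⁻⁴ = 0.053248 m
1440–2740 m: 0.21 × 1300 × 1.4×10⁻⁴ = 0.03822 m
Δh = 0.10179 + 0.08008 + 0.05478 + 0.053248 + 0.03822 = 0.328118 m

Δh ≈ 330 mm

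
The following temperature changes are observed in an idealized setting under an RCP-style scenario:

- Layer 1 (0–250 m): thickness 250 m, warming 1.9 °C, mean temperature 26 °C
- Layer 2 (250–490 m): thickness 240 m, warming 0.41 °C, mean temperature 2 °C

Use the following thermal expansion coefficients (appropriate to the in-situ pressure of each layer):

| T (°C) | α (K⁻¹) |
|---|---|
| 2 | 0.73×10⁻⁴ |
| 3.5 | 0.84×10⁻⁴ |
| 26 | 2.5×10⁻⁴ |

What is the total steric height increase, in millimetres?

Layer 1 at 26 °C → α = 2.5×10⁻⁴ K⁻¹
Layer 2 at 2 °C → α = 0.73×10⁻⁴ K⁻¹
Layer 1: 2.5×10⁻⁴ × 1.9 × 250 = 0.11875 m
240 × 0.73×10⁻⁴ × 0.41 = 0.0071832 m
Δh = 0.11875 + 0.0071832 = 0.1259332 m

126 mm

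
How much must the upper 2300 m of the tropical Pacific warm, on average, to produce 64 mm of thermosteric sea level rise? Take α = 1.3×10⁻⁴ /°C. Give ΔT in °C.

ΔT = Δh/(αH) = 0.064 / (1.3×10⁻⁴ × 2300) ≈ 0.2140 °C

0.21 °C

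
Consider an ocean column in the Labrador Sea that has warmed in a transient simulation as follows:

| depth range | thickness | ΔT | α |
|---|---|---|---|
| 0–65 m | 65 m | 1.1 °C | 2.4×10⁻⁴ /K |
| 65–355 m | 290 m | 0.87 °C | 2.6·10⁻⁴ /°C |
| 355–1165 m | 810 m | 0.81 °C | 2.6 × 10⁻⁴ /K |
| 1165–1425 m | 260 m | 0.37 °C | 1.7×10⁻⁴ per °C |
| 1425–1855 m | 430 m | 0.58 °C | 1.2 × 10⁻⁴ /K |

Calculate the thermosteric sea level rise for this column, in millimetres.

300 mm

2.4×10⁻⁴ × 65 × 1.1 = 0.01716 m
0.87 × 2.6×10⁻⁴ × 290 = 0.065598 m
Layer 3: 810 × 2.6×10⁻⁴ × 0.81 = 0.170586 m
1165–1425 m: 1.7×10⁻⁴ × 260 × 0.37 = 0.016354 m
430 × 0.58 × 1.2×10⁻⁴ = 0.029928 m
Δh = 0.01716 + 0.065598 + 0.170586 + 0.016354 + 0.029928 = 0.299626 m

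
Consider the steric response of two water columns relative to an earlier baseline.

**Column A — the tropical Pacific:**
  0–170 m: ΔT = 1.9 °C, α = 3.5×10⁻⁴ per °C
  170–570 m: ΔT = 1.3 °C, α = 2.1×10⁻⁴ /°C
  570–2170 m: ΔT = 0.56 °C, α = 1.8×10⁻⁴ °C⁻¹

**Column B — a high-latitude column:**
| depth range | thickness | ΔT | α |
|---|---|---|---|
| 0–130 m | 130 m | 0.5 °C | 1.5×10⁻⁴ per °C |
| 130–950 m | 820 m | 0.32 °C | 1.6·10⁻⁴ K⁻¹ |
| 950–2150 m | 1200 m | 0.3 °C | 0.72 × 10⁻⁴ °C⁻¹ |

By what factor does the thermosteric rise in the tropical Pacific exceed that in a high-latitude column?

A 0–170 m: 170 × 3.5×10⁻⁴ × 1.9 = 0.11305 m
A Layer 2: 2.1×10⁻⁴ × 400 × 1.3 = 0.10920 m
A Layer 3: 1600 × 1.8×10⁻⁴ × 0.56 = 0.16128 m
A total: 0.38353 m
B Layer 1: 1.5×10⁻⁴ × 0.5 × 130 = 0.00975 m
B 130–950 m: 820 × 0.32 × 1.6×10⁻⁴ = 0.041984 m
B Layer 3: 0.3 × 1200 × 0.72×10⁻⁴ = 0.02592 m
B total: 0.077654 m
Ratio: 0.38353 / 0.077654 ≈ 4.939

a factor of 4.94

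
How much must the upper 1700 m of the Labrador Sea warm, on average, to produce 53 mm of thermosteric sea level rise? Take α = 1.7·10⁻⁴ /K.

ΔT = Δh/(αH) = 0.053 / (1.7×10⁻⁴ × 1700) ≈ 0.1834 °C

ΔT ≈ 0.183 °C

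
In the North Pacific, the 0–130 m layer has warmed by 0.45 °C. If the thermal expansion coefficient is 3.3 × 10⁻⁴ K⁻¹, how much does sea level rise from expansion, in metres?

0.0193 m

Δh = αΔT·H = 3.3×10⁻⁴ × 0.45 × 130 = 0.019305 m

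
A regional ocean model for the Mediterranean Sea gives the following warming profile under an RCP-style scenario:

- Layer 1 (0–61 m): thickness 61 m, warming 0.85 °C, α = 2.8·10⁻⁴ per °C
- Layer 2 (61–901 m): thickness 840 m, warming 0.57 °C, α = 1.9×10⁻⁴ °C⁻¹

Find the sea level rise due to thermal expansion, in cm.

0–61 m: 0.85 × 2.8×10⁻⁴ × 61 = 0.014518 m
1.9×10⁻⁴ × 840 × 0.57 = 0.090972 m
Δh = 0.014518 + 0.090972 = 0.10549 m ≈ 10.5 cm

about 10.5 cm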